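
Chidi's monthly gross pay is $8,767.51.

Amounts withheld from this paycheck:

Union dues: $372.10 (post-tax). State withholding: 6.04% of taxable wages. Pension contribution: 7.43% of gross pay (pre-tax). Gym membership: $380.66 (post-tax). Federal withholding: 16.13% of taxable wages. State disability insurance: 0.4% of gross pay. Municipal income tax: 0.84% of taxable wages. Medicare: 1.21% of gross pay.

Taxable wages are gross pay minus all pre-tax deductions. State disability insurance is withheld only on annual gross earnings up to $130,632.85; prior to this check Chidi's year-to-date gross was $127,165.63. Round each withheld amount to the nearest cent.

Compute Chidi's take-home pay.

$5,375.85

Pension contribution: $8,767.51 × 0.0743 = $651.43
Taxable wages = $8,767.51 − $651.43 = $8,116.08
Municipal income tax: $8,116.08 × 0.0084 = $68.18
Federal withholding: $8,116.08 × 0.1613 = $1,309.12
State withholding: $8,116.08 × 0.0604 = $490.21
Medicare: $8,767.51 × 0.0121 = $106.09
State disability insurance: only $130,632.85 − $127,165.63 = $3,467.22 of this check is subject → $3,467.22 × 0.004 = $13.87
Union dues: $372.10
Gym membership: $380.66
Total deductions = $651.43 + $68.18 + $1,309.12 + $490.21 + $106.09 + $13.87 + $372.10 + $380.66 = $3,391.66
Net pay = $8,767.51 − $3,391.66 = $5,375.85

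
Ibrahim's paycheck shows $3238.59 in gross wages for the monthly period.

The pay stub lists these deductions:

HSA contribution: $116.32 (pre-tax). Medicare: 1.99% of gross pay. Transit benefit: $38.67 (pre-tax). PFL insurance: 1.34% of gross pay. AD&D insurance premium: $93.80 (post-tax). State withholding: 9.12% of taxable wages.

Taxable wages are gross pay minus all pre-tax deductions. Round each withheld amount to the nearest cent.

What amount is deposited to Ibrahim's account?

Transit benefit: $38.67
HSA contribution: $116.32
Pre-tax total = $38.67 + $116.32 = $154.99
Taxable wages = $3238.59 − $154.99 = $3083.60
State withholding: $3083.60 × 0.0912 = $281.22
PFL insurance: $3238.59 × 0.0134 = $43.40
Medicare: $3238.59 × 0.0199 = $64.45
AD&D insurance premium: $93.80
Total deductions = $38.67 + $116.32 + $281.22 + $43.40 + $64.45 + $93.80 = $637.86
Net pay = $3238.59 − $637.86 = $2600.73

$2600.73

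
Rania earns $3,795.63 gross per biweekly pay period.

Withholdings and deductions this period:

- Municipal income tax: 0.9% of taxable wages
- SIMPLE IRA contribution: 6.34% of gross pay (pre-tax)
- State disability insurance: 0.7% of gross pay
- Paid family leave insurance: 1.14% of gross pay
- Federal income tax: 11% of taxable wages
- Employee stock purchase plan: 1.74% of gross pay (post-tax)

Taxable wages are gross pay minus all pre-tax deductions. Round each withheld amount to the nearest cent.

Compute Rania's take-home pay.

$2,996.07

SIMPLE IRA contribution: $3,795.63 × 0.0634 = $240.64
Taxable wages = $3,795.63 − $240.64 = $3,554.99
Federal income tax: $3,554.99 × 0.11 = $391.05
Municipal income tax: $3,554.99 × 0.009 = $31.99
Paid family leave insurance: $3,795.63 × 0.0114 = $43.27
State disability insurance: $3,795.63 × 0.007 = $26.57
Employee stock purchase plan: $3,795.63 × 0.0174 = $66.04
Total deductions = $240.64 + $391.05 + $31.99 + $43.27 + $26.57 + $66.04 = $799.56
Net pay = $3,795.63 − $799.56 = $2,996.07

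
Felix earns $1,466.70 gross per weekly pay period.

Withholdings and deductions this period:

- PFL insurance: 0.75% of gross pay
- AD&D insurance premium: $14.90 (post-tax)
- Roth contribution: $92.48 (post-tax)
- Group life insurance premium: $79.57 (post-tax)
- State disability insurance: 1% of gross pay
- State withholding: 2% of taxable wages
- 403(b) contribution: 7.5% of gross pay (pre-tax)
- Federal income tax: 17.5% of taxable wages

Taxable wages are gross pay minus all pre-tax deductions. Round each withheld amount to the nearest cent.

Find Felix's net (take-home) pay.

403(b) contribution: $1,466.70 × 0.075 = $110.00
Taxable wages = $1,466.70 − $110.00 = $1,356.70
State withholding: $1,356.70 × 0.02 = $27.13
Federal income tax: $1,356.70 × 0.175 = $237.42
State disability insurance: $1,466.70 × 0.01 = $14.67
PFL insurance: $1,466.70 × 0.0075 = $11.00
Roth contribution: $92.48
AD&D insurance premium: $14.90
Group life insurance premium: $79.57
Total deductions = $110.00 + $27.13 + $237.42 + $14.67 + $11.00 + $92.48 + $14.90 + $79.57 = $587.17
Net pay = $1,466.70 − $587.17 = $879.53

$879.53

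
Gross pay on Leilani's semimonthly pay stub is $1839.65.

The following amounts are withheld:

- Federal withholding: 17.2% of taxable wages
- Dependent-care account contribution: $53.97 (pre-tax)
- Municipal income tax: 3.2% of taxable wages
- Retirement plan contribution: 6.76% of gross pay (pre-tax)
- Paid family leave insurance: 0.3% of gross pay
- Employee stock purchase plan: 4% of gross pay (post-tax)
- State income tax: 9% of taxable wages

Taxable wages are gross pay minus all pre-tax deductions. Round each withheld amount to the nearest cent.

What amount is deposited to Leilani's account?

Retirement plan contribution: $1839.65 × 0.0676 = $124.36
Dependent-care account contribution: $53.97
Pre-tax total = $124.36 + $53.97 = $178.33
Taxable wages = $1839.65 − $178.33 = $1661.32
State income tax: $1661.32 × 0.09 = $149.52
Federal withholding: $1661.32 × 0.172 = $285.75
Municipal income tax: $1661.32 × 0.032 = $53.16
Paid family leave insurance: $1839.65 × 0.003 = $5.52
Employee stock purchase plan: $1839.65 × 0.04 = $73.59
Total deductions = $124.36 + $53.97 + $149.52 + $285.75 + $53.16 + $5.52 + $73.59 = $745.87
Net pay = $1839.65 − $745.87 = $1093.78

$1093.78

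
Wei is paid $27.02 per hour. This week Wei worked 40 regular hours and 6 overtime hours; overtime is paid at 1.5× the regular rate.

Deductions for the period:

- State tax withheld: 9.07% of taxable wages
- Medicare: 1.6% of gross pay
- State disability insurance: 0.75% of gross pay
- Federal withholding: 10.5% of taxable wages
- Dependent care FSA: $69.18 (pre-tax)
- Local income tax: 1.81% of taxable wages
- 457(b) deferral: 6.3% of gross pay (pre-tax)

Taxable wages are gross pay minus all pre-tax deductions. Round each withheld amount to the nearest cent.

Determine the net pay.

$889.83

Regular pay: 40 × $27.02 = $1,080.80
Overtime pay: 6 × $27.02 × 1.5 = $243.18
Gross pay = $1,080.80 + $243.18 = $1,323.98
Dependent care FSA: $69.18
457(b) deferral: $1,323.98 × 0.063 = $83.41
Pre-tax total = $69.18 + $83.41 = $152.59
Taxable wages = $1,323.98 − $152.59 = $1,171.39
Federal withholding: $1,171.39 × 0.105 = $123.00
Local income tax: $1,171.39 × 0.0181 = $21.20
State tax withheld: $1,171.39 × 0.0907 = $106.25
State disability insurance: $1,323.98 × 0.0075 = $9.93
Medicare: $1,323.98 × 0.016 = $21.18
Total deductions = $69.18 + $83.41 + $123.00 + $21.20 + $106.25 + $9.93 + $21.18 = $434.15
Net pay = $1,323.98 − $434.15 = $889.83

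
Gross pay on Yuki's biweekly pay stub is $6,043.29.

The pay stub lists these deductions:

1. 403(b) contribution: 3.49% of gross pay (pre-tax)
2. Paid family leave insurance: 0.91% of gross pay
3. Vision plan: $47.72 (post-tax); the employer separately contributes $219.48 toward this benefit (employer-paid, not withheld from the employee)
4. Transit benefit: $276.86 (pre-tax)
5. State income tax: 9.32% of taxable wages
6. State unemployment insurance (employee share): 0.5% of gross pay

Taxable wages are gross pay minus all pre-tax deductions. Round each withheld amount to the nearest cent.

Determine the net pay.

Transit benefit: $276.86
403(b) contribution: $6,043.29 × 0.0349 = $210.91
Pre-tax total = $276.86 + $210.91 = $487.77
Taxable wages = $6,043.29 − $487.77 = $5,555.52
State income tax: $5,555.52 × 0.0932 = $517.77
State unemployment insurance (employee share): $6,043.29 × 0.005 = $30.22
Paid family leave insurance: $6,043.29 × 0.0091 = $54.99
Vision plan: $47.72
(Employer's $219.48 toward vision plan is not withheld from the employee.)
Total deductions = $276.86 + $210.91 + $517.77 + $30.22 + $54.99 + $47.72 = $1,138.47
Net pay = $6,043.29 − $1,138.47 = $4,904.82

$4,904.82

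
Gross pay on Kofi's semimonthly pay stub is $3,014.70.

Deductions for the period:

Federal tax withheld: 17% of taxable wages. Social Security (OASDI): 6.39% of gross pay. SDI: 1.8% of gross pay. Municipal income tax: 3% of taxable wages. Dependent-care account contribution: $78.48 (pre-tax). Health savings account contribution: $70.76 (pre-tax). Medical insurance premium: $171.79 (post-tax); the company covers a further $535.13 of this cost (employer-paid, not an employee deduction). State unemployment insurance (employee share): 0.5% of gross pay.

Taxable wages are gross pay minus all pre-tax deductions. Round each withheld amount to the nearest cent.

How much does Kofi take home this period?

Dependent-care account contribution: $78.48
Health savings account contribution: $70.76
Pre-tax total = $78.48 + $70.76 = $149.24
Taxable wages = $3,014.70 − $149.24 = $2,865.46
Municipal income tax: $2,865.46 × 0.03 = $85.96
Federal tax withheld: $2,865.46 × 0.17 = $487.13
State unemployment insurance (employee share): $3,014.70 × 0.005 = $15.07
SDI: $3,014.70 × 0.018 = $54.26
Social Security (OASDI): $3,014.70 × 0.0639 = $192.64
Medical insurance premium: $171.79
(Employer's $535.13 toward medical insurance premium is not withheld from the employee.)
Total deductions = $78.48 + $70.76 + $85.96 + $487.13 + $15.07 + $54.26 + $192.64 + $171.79 = $1,156.09
Net pay = $3,014.70 − $1,156.09 = $1,858.61

$1,858.61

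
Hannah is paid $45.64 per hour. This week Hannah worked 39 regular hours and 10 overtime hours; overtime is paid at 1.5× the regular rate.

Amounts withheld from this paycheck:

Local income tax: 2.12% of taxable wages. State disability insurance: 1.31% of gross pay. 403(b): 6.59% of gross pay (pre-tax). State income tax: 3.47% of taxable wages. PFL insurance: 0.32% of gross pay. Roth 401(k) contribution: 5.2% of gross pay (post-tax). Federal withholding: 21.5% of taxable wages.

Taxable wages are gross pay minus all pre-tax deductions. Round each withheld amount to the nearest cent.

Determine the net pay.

Regular pay: 39 × $45.64 = $1,779.96
Overtime pay: 10 × $45.64 × 1.5 = $684.60
Gross pay = $1,779.96 + $684.60 = $2,464.56
403(b): $2,464.56 × 0.0659 = $162.41
Taxable wages = $2,464.56 − $162.41 = $2,302.15
State income tax: $2,302.15 × 0.0347 = $79.88
Federal withholding: $2,302.15 × 0.215 = $494.96
Local income tax: $2,302.15 × 0.0212 = $48.81
State disability insurance: $2,464.56 × 0.0131 = $32.29
PFL insurance: $2,464.56 × 0.0032 = $7.89
Roth 401(k) contribution: $2,464.56 × 0.052 = $128.16
Total deductions = $162.41 + $79.88 + $494.96 + $48.81 + $32.29 + $7.89 + $128.16 = $954.40
Net pay = $2,464.56 − $954.40 = $1,510.16

$1,510.16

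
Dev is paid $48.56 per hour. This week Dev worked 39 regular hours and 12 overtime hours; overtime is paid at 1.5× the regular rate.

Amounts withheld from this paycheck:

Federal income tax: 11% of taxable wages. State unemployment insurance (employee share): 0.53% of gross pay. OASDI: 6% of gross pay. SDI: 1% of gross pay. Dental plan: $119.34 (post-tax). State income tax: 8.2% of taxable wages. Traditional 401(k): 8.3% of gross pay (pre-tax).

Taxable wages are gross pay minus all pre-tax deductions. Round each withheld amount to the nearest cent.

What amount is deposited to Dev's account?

Regular pay: 39 × $48.56 = $1,893.84
Overtime pay: 12 × $48.56 × 1.5 = $874.08
Gross pay = $1,893.84 + $874.08 = $2,767.92
Traditional 401(k): $2,767.92 × 0.083 = $229.74
Taxable wages = $2,767.92 − $229.74 = $2,538.18
Federal income tax: $2,538.18 × 0.11 = $279.20
State income tax: $2,538.18 × 0.082 = $208.13
SDI: $2,767.92 × 0.01 = $27.68
State unemployment insurance (employee share): $2,767.92 × 0.0053 = $14.67
OASDI: $2,767.92 × 0.06 = $166.08
Dental plan: $119.34
Total deductions = $229.74 + $279.20 + $208.13 + $27.68 + $14.67 + $166.08 + $119.34 = $1,044.84
Net pay = $2,767.92 − $1,044.84 = $1,723.08

$1,723.08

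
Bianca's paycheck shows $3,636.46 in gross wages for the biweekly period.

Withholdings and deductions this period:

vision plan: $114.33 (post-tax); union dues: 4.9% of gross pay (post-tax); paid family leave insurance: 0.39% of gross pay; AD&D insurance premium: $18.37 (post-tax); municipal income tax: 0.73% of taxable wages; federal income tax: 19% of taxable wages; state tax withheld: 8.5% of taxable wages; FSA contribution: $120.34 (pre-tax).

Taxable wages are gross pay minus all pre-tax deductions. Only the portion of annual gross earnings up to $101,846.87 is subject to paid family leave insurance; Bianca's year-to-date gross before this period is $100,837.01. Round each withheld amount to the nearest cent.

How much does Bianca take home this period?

$2,208.69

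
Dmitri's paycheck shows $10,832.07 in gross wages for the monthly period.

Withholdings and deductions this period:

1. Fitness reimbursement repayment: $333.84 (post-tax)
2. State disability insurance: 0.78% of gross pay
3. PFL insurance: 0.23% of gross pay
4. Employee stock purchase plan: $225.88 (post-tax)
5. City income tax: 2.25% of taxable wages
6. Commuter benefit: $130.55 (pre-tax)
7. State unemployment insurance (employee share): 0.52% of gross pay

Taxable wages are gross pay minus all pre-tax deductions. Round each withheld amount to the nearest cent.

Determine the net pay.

$9,735.29

Commuter benefit: $130.55
Taxable wages = $10,832.07 − $130.55 = $10,701.52
City income tax: $10,701.52 × 0.0225 = $240.78
State unemployment insurance (employee share): $10,832.07 × 0.0052 = $56.33
PFL insurance: $10,832.07 × 0.0023 = $24.91
State disability insurance: $10,832.07 × 0.0078 = $84.49
Employee stock purchase plan: $225.88
Fitness reimbursement repayment: $333.84
Total deductions = $130.55 + $240.78 + $56.33 + $24.91 + $84.49 + $225.88 + $333.84 = $1,096.78
Net pay = $10,832.07 − $1,096.78 = $9,735.29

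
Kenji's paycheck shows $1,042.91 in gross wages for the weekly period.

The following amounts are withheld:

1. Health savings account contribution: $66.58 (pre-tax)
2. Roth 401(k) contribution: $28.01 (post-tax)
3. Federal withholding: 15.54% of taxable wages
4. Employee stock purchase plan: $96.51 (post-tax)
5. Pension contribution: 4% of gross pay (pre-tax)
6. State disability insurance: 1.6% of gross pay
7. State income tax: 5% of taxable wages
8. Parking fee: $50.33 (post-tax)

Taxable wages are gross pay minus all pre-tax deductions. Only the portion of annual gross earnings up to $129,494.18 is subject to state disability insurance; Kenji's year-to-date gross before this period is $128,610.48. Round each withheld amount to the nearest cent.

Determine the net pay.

$553.65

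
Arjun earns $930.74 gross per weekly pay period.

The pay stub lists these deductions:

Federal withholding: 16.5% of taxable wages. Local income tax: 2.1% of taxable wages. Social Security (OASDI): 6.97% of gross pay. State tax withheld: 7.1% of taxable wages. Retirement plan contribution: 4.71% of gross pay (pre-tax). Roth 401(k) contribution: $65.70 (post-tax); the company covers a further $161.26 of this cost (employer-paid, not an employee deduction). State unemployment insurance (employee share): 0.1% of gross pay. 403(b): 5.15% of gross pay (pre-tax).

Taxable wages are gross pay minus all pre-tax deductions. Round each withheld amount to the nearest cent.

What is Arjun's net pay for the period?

Retirement plan contribution: $930.74 × 0.0471 = $43.84
403(b): $930.74 × 0.0515 = $47.93
Pre-tax total = $43.84 + $47.93 = $91.77
Taxable wages = $930.74 − $91.77 = $838.97
State tax withheld: $838.97 × 0.071 = $59.57
Local income tax: $838.97 × 0.021 = $17.62
Federal withholding: $838.97 × 0.165 = $138.43
State unemployment insurance (employee share): $930.74 × 0.001 = $0.93
Social Security (OASDI): $930.74 × 0.0697 = $64.87
Roth 401(k) contribution: $65.70
(Employer's $161.26 toward Roth 401(k) contribution is not withheld from the employee.)
Total deductions = $43.84 + $47.93 + $59.57 + $17.62 + $138.43 + $0.93 + $64.87 + $65.70 = $438.89
Net pay = $930.74 − $438.89 = $491.85

$491.85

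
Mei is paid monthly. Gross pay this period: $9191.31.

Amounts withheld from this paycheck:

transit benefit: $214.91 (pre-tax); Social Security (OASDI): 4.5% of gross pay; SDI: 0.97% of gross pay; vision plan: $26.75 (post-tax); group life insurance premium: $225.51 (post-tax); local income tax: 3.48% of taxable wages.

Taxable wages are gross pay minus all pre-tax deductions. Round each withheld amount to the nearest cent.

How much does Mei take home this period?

Transit benefit: $214.91
Taxable wages = $9191.31 − $214.91 = $8976.40
Local income tax: $8976.40 × 0.0348 = $312.38
Social Security (OASDI): $9191.31 × 0.045 = $413.61
SDI: $9191.31 × 0.0097 = $89.16
Vision plan: $26.75
Group life insurance premium: $225.51
Total deductions = $214.91 + $312.38 + $413.61 + $89.16 + $26.75 + $225.51 = $1282.32
Net pay = $9191.31 − $1282.32 = $7908.99

$7908.99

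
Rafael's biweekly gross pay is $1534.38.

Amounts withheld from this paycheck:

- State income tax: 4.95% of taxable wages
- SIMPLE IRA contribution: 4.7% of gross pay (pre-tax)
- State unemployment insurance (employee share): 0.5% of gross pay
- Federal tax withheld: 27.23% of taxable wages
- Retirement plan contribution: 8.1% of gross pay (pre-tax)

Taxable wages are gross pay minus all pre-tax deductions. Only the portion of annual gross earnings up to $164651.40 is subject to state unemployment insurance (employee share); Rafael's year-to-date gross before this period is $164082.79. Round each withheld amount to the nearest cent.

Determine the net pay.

$904.58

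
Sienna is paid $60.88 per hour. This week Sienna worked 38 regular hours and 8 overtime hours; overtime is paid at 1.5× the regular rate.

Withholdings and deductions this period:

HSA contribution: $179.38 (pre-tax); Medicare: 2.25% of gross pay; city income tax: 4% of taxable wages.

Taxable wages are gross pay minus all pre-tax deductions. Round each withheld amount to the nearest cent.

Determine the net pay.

$2,681.55

Regular pay: 38 × $60.88 = $2,313.44
Overtime pay: 8 × $60.88 × 1.5 = $730.56
Gross pay = $2,313.44 + $730.56 = $3,044.00
HSA contribution: $179.38
Taxable wages = $3,044.00 − $179.38 = $2,864.62
City income tax: $2,864.62 × 0.04 = $114.58
Medicare: $3,044.00 × 0.0225 = $68.49
Total deductions = $179.38 + $114.58 + $68.49 = $362.45
Net pay = $3,044.00 − $362.45 = $2,681.55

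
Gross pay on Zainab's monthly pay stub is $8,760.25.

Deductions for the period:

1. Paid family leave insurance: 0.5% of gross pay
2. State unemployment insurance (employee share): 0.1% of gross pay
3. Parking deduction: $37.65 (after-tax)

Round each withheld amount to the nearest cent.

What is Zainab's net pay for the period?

$8,670.04

State unemployment insurance (employee share): $8,760.25 × 0.001 = $8.76
Paid family leave insurance: $8,760.25 × 0.005 = $43.80
Parking deduction: $37.65
Total deductions = $8.76 + $43.80 + $37.65 = $90.21
Net pay = $8,760.25 − $90.21 = $8,670.04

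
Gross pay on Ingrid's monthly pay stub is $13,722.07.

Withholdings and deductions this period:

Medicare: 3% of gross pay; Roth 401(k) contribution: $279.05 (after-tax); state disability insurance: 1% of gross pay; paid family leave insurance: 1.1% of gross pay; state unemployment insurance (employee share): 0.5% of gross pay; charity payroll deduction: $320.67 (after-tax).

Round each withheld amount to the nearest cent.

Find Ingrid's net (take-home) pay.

State disability insurance: $13,722.07 × 0.01 = $137.22
Medicare: $13,722.07 × 0.03 = $411.66
State unemployment insurance (employee share): $13,722.07 × 0.005 = $68.61
Paid family leave insurance: $13,722.07 × 0.011 = $150.94
Roth 401(k) contribution: $279.05
Charity payroll deduction: $320.67
Total deductions = $137.22 + $411.66 + $68.61 + $150.94 + $279.05 + $320.67 = $1,368.15
Net pay = $13,722.07 − $1,368.15 = $12,353.92

$12,353.92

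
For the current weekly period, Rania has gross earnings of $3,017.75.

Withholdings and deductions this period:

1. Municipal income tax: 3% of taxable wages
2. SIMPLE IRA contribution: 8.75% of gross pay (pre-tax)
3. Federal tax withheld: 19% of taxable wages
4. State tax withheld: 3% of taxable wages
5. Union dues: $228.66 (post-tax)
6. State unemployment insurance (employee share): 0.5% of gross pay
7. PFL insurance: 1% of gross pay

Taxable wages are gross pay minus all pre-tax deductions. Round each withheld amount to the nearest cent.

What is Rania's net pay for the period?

$1,791.35

SIMPLE IRA contribution: $3,017.75 × 0.0875 = $264.05
Taxable wages = $3,017.75 − $264.05 = $2,753.70
Municipal income tax: $2,753.70 × 0.03 = $82.61
Federal tax withheld: $2,753.70 × 0.19 = $523.20
State tax withheld: $2,753.70 × 0.03 = $82.61
State unemployment insurance (employee share): $3,017.75 × 0.005 = $15.09
PFL insurance: $3,017.75 × 0.01 = $30.18
Union dues: $228.66
Total deductions = $264.05 + $82.61 + $523.20 + $82.61 + $15.09 + $30.18 + $228.66 = $1,226.40
Net pay = $3,017.75 − $1,226.40 = $1,791.35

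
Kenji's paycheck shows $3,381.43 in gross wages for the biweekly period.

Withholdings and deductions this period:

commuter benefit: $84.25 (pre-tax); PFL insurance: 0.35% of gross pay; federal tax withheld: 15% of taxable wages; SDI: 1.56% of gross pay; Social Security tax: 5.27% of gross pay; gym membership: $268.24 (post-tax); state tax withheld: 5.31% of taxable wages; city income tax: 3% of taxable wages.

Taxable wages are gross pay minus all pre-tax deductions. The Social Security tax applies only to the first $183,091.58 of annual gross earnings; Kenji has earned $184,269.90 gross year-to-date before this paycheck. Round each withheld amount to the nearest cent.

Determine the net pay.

Commuter benefit: $84.25
Taxable wages = $3,381.43 − $84.25 = $3,297.18
State tax withheld: $3,297.18 × 0.0531 = $175.08
City income tax: $3,297.18 × 0.03 = $98.92
Federal tax withheld: $3,297.18 × 0.15 = $494.58
SDI: $3,381.43 × 0.0156 = $52.75
PFL insurance: $3,381.43 × 0.0035 = $11.84
Social Security tax: annual cap $183,091.58 already reached (YTD $184,269.90), so $0.00
Gym membership: $268.24
Total deductions = $84.25 + $175.08 + $98.92 + $494.58 + $52.75 + $11.84 + $0.00 + $268.24 = $1,185.66
Net pay = $3,381.43 − $1,185.66 = $2,195.77

$2,195.77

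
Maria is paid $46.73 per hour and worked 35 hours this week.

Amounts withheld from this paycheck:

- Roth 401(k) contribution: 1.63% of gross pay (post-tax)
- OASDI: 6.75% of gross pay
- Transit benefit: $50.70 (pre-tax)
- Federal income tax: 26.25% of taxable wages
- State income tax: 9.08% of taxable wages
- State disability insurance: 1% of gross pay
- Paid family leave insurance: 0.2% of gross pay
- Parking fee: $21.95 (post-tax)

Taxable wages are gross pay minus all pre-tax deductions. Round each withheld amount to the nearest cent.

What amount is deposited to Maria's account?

Gross pay: 35 × $46.73 = $1,635.55
Transit benefit: $50.70
Taxable wages = $1,635.55 − $50.70 = $1,584.85
Federal income tax: $1,584.85 × 0.2625 = $416.02
State income tax: $1,584.85 × 0.0908 = $143.90
OASDI: $1,635.55 × 0.0675 = $110.40
State disability insurance: $1,635.55 × 0.01 = $16.36
Paid family leave insurance: $1,635.55 × 0.002 = $3.27
Parking fee: $21.95
Roth 401(k) contribution: $1,635.55 × 0.0163 = $26.66
Total deductions = $50.70 + $416.02 + $143.90 + $110.40 + $16.36 + $3.27 + $21.95 + $26.66 = $789.26
Net pay = $1,635.55 − $789.26 = $846.29

$846.29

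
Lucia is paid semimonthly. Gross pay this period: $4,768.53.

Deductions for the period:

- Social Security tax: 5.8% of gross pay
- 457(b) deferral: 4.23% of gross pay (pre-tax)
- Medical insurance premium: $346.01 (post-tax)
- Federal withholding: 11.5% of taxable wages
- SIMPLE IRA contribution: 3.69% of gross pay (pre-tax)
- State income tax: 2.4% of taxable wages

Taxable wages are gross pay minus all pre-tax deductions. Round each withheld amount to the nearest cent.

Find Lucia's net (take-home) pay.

457(b) deferral: $4,768.53 × 0.0423 = $201.71
SIMPLE IRA contribution: $4,768.53 × 0.0369 = $175.96
Pre-tax total = $201.71 + $175.96 = $377.67
Taxable wages = $4,768.53 − $377.67 = $4,390.86
State income tax: $4,390.86 × 0.024 = $105.38
Federal withholding: $4,390.86 × 0.115 = $504.95
Social Security tax: $4,768.53 × 0.058 = $276.57
Medical insurance premium: $346.01
Total deductions = $201.71 + $175.96 + $105.38 + $504.95 + $276.57 + $346.01 = $1,610.58
Net pay = $4,768.53 − $1,610.58 = $3,157.95

$3,157.95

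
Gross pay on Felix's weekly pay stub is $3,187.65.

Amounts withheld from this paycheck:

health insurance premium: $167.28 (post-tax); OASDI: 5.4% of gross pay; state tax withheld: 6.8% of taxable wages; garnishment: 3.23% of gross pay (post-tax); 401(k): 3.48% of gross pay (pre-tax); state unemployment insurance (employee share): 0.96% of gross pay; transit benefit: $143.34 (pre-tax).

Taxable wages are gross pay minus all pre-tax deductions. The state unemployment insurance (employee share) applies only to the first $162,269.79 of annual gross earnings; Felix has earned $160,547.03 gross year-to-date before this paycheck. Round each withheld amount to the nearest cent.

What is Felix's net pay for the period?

401(k): $3,187.65 × 0.0348 = $110.93
Transit benefit: $143.34
Pre-tax total = $110.93 + $143.34 = $254.27
Taxable wages = $3,187.65 − $254.27 = $2,933.38
State tax withheld: $2,933.38 × 0.068 = $199.47
State unemployment insurance (employee share): only $162,269.79 − $160,547.03 = $1,722.76 of this check is subject → $1,722.76 × 0.0096 = $16.54
OASDI: $3,187.65 × 0.054 = $172.13
Garnishment: $3,187.65 × 0.0323 = $102.96
Health insurance premium: $167.28
Total deductions = $110.93 + $143.34 + $199.47 + $16.54 + $172.13 + $102.96 + $167.28 = $912.65
Net pay = $3,187.65 − $912.65 = $2,275.00

$2,275.00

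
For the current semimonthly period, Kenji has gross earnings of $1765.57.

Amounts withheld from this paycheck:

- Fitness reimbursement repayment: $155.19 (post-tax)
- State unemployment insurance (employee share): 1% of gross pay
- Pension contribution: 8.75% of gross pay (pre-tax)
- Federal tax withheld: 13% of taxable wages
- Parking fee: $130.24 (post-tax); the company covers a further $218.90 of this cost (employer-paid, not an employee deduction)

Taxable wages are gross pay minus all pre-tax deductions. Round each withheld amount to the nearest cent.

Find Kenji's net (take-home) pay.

Pension contribution: $1765.57 × 0.0875 = $154.49
Taxable wages = $1765.57 − $154.49 = $1611.08
Federal tax withheld: $1611.08 × 0.13 = $209.44
State unemployment insurance (employee share): $1765.57 × 0.01 = $17.66
Parking fee: $130.24
Fitness reimbursement repayment: $155.19
(Employer's $218.90 toward parking fee is not withheld from the employee.)
Total deductions = $154.49 + $209.44 + $17.66 + $130.24 + $155.19 = $667.02
Net pay = $1765.57 − $667.02 = $1098.55

$1098.55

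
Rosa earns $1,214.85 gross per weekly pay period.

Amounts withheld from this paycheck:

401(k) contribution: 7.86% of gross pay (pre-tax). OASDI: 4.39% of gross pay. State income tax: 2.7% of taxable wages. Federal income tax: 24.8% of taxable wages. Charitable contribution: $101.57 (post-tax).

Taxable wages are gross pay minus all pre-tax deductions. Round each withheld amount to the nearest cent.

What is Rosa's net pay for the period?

401(k) contribution: $1,214.85 × 0.0786 = $95.49
Taxable wages = $1,214.85 − $95.49 = $1,119.36
Federal income tax: $1,119.36 × 0.248 = $277.60
State income tax: $1,119.36 × 0.027 = $30.22
OASDI: $1,214.85 × 0.0439 = $53.33
Charitable contribution: $101.57
Total deductions = $95.49 + $277.60 + $30.22 + $53.33 + $101.57 = $558.21
Net pay = $1,214.85 − $558.21 = $656.64

$656.64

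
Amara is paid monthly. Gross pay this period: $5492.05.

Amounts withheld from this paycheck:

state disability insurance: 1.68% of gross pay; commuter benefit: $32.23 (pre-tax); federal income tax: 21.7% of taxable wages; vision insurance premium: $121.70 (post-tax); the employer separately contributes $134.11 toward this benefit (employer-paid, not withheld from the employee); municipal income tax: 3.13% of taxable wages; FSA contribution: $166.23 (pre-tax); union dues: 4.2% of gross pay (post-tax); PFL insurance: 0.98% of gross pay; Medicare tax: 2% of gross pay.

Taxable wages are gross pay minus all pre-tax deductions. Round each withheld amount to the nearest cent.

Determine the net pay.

FSA contribution: $166.23
Commuter benefit: $32.23
Pre-tax total = $166.23 + $32.23 = $198.46
Taxable wages = $5492.05 − $198.46 = $5293.59
Municipal income tax: $5293.59 × 0.0313 = $165.69
Federal income tax: $5293.59 × 0.217 = $1148.71
Medicare tax: $5492.05 × 0.02 = $109.84
PFL insurance: $5492.05 × 0.0098 = $53.82
State disability insurance: $5492.05 × 0.0168 = $92.27
Union dues: $5492.05 × 0.042 = $230.67
Vision insurance premium: $121.70
(Employer's $134.11 toward vision insurance premium is not withheld from the employee.)
Total deductions = $166.23 + $32.23 + $165.69 + $1148.71 + $109.84 + $53.82 + $92.27 + $230.67 + $121.70 = $2121.16
Net pay = $5492.05 − $2121.16 = $3370.89

$3370.89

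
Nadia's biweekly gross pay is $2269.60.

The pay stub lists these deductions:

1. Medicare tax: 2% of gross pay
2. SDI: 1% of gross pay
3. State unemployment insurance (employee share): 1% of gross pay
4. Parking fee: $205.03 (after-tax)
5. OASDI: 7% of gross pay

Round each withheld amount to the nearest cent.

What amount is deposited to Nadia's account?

$1814.91

State unemployment insurance (employee share): $2269.60 × 0.01 = $22.70
OASDI: $2269.60 × 0.07 = $158.87
SDI: $2269.60 × 0.01 = $22.70
Medicare tax: $2269.60 × 0.02 = $45.39
Parking fee: $205.03
Total deductions = $22.70 + $158.87 + $22.70 + $45.39 + $205.03 = $454.69
Net pay = $2269.60 − $454.69 = $1814.91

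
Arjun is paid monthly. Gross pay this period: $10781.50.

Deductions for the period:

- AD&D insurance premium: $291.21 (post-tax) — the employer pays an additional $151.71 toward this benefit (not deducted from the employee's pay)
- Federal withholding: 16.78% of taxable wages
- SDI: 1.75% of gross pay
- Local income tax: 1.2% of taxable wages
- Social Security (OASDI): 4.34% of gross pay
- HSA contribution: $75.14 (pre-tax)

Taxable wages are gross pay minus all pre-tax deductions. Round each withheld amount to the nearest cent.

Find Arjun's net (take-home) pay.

$7833.54

HSA contribution: $75.14
Taxable wages = $10781.50 − $75.14 = $10706.36
Local income tax: $10706.36 × 0.012 = $128.48
Federal withholding: $10706.36 × 0.1678 = $1796.53
Social Security (OASDI): $10781.50 × 0.0434 = $467.92
SDI: $10781.50 × 0.0175 = $188.68
AD&D insurance premium: $291.21
(Employer's $151.71 toward AD&D insurance premium is not withheld from the employee.)
Total deductions = $75.14 + $128.48 + $1796.53 + $467.92 + $188.68 + $291.21 = $2947.96
Net pay = $10781.50 − $2947.96 = $7833.54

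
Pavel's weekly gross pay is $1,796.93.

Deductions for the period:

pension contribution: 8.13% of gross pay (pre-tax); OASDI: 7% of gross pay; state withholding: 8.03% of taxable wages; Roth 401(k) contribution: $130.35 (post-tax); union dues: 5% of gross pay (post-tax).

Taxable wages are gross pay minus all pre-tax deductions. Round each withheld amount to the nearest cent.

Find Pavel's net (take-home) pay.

Pension contribution: $1,796.93 × 0.0813 = $146.09
Taxable wages = $1,796.93 − $146.09 = $1,650.84
State withholding: $1,650.84 × 0.0803 = $132.56
OASDI: $1,796.93 × 0.07 = $125.79
Union dues: $1,796.93 × 0.05 = $89.85
Roth 401(k) contribution: $130.35
Total deductions = $146.09 + $132.56 + $125.79 + $89.85 + $130.35 = $624.64
Net pay = $1,796.93 − $624.64 = $1,172.29

$1,172.29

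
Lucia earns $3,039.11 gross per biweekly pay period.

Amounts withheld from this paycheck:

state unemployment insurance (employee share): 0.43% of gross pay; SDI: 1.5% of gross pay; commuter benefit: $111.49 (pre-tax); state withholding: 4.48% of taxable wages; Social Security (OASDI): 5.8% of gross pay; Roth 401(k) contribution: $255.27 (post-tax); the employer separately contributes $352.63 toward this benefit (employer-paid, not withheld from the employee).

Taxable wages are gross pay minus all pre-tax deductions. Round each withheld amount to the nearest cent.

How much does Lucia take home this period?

Commuter benefit: $111.49
Taxable wages = $3,039.11 − $111.49 = $2,927.62
State withholding: $2,927.62 × 0.0448 = $131.16
Social Security (OASDI): $3,039.11 × 0.058 = $176.27
SDI: $3,039.11 × 0.015 = $45.59
State unemployment insurance (employee share): $3,039.11 × 0.0043 = $13.07
Roth 401(k) contribution: $255.27
(Employer's $352.63 toward Roth 401(k) contribution is not withheld from the employee.)
Total deductions = $111.49 + $131.16 + $176.27 + $45.59 + $13.07 + $255.27 = $732.85
Net pay = $3,039.11 − $732.85 = $2,306.26

$2,306.26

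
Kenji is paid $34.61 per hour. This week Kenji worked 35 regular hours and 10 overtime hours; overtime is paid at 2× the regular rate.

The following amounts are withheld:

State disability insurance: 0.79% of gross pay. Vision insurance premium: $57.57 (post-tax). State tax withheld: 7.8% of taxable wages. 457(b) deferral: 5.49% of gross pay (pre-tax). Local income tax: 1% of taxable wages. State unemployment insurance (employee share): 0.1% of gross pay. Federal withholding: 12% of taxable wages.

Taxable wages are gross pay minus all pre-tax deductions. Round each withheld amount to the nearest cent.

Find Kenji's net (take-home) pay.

$1,350.33

Regular pay: 35 × $34.61 = $1,211.35
Overtime pay: 10 × $34.61 × 2 = $692.20
Gross pay = $1,211.35 + $692.20 = $1,903.55
457(b) deferral: $1,903.55 × 0.0549 = $104.50
Taxable wages = $1,903.55 − $104.50 = $1,799.05
Local income tax: $1,799.05 × 0.01 = $17.99
Federal withholding: $1,799.05 × 0.12 = $215.89
State tax withheld: $1,799.05 × 0.078 = $140.33
State disability insurance: $1,903.55 × 0.0079 = $15.04
State unemployment insurance (employee share): $1,903.55 × 0.001 = $1.90
Vision insurance premium: $57.57
Total deductions = $104.50 + $17.99 + $215.89 + $140.33 + $15.04 + $1.90 + $57.57 = $553.22
Net pay = $1,903.55 − $553.22 = $1,350.33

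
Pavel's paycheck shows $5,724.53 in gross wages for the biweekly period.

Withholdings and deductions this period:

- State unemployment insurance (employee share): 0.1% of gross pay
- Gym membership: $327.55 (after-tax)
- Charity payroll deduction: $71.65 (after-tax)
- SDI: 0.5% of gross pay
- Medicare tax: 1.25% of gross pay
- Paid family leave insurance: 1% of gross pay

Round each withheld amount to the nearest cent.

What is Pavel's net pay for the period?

$5,162.18

Paid family leave insurance: $5,724.53 × 0.01 = $57.25
State unemployment insurance (employee share): $5,724.53 × 0.001 = $5.72
Medicare tax: $5,724.53 × 0.0125 = $71.56
SDI: $5,724.53 × 0.005 = $28.62
Gym membership: $327.55
Charity payroll deduction: $71.65
Total deductions = $57.25 + $5.72 + $71.56 + $28.62 + $327.55 + $71.65 = $562.35
Net pay = $5,724.53 − $562.35 = $5,162.18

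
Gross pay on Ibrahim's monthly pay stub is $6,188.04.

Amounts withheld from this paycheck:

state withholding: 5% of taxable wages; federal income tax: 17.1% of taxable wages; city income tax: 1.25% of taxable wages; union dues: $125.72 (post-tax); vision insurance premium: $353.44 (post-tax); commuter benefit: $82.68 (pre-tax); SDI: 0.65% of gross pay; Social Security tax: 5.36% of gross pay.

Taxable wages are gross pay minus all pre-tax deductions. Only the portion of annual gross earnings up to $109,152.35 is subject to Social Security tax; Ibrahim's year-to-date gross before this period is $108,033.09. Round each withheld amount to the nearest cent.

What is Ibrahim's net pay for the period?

Commuter benefit: $82.68
Taxable wages = $6,188.04 − $82.68 = $6,105.36
Federal income tax: $6,105.36 × 0.171 = $1,044.02
State withholding: $6,105.36 × 0.05 = $305.27
City income tax: $6,105.36 × 0.0125 = $76.32
Social Security tax: only $109,152.35 − $108,033.09 = $1,119.26 of this check is subject → $1,119.26 × 0.0536 = $59.99
SDI: $6,188.04 × 0.0065 = $40.22
Vision insurance premium: $353.44
Union dues: $125.72
Total deductions = $82.68 + $1,044.02 + $305.27 + $76.32 + $59.99 + $40.22 + $353.44 + $125.72 = $2,087.66
Net pay = $6,188.04 − $2,087.66 = $4,100.38

$4,100.38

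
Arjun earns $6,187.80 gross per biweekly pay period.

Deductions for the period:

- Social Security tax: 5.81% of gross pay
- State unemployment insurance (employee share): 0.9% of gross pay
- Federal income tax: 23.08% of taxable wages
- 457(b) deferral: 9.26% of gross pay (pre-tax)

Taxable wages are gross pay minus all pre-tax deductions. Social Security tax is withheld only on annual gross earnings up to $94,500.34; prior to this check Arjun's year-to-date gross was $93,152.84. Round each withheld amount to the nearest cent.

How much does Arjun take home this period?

457(b) deferral: $6,187.80 × 0.0926 = $572.99
Taxable wages = $6,187.80 − $572.99 = $5,614.81
Federal income tax: $5,614.81 × 0.2308 = $1,295.90
Social Security tax: only $94,500.34 − $93,152.84 = $1,347.50 of this check is subject → $1,347.50 × 0.0581 = $78.29
State unemployment insurance (employee share): $6,187.80 × 0.009 = $55.69
Total deductions = $572.99 + $1,295.90 + $78.29 + $55.69 = $2,002.87
Net pay = $6,187.80 − $2,002.87 = $4,184.93

$4,184.93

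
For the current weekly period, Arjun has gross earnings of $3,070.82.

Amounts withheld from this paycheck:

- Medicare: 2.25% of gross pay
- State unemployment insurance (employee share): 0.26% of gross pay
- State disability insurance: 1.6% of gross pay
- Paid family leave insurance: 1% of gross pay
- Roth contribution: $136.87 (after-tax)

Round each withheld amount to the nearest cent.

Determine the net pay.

$2,777.04

State unemployment insurance (employee share): $3,070.82 × 0.0026 = $7.98
Medicare: $3,070.82 × 0.0225 = $69.09
Paid family leave insurance: $3,070.82 × 0.01 = $30.71
State disability insurance: $3,070.82 × 0.016 = $49.13
Roth contribution: $136.87
Total deductions = $7.98 + $69.09 + $30.71 + $49.13 + $136.87 = $293.78
Net pay = $3,070.82 − $293.78 = $2,777.04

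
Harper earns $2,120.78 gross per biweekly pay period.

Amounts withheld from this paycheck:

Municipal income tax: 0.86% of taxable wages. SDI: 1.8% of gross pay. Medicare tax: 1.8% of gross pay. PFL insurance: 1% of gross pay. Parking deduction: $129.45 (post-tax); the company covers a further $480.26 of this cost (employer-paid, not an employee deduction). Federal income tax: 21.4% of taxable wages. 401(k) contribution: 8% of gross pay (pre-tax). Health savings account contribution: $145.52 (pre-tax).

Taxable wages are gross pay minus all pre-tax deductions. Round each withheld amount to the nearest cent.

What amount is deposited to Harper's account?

$1,176.67

401(k) contribution: $2,120.78 × 0.08 = $169.66
Health savings account contribution: $145.52
Pre-tax total = $169.66 + $145.52 = $315.18
Taxable wages = $2,120.78 − $315.18 = $1,805.60
Municipal income tax: $1,805.60 × 0.0086 = $15.53
Federal income tax: $1,805.60 × 0.214 = $386.40
SDI: $2,120.78 × 0.018 = $38.17
Medicare tax: $2,120.78 × 0.018 = $38.17
PFL insurance: $2,120.78 × 0.01 = $21.21
Parking deduction: $129.45
(Employer's $480.26 toward parking deduction is not withheld from the employee.)
Total deductions = $169.66 + $145.52 + $15.53 + $386.40 + $38.17 + $38.17 + $21.21 + $129.45 = $944.11
Net pay = $2,120.78 − $944.11 = $1,176.67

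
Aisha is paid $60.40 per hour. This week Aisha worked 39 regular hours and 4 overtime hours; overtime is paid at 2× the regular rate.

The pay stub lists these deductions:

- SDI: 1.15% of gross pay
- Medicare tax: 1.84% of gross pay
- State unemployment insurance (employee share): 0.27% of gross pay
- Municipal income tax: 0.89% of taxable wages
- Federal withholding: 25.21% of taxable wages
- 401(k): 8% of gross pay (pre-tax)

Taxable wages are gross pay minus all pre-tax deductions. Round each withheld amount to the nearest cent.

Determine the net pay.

$1,837.51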